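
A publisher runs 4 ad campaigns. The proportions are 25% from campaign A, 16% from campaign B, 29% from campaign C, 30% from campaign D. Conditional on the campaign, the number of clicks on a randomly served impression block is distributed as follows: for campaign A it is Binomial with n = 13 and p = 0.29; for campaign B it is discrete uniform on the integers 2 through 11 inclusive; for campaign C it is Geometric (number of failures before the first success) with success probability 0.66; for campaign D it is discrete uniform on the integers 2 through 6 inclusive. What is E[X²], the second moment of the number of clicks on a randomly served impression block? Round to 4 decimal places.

For each component E[X²] = Var + (mean)², giving A: 16.8896; B: 50.5; C: 1.04591; D: 18.
Overall E[X²] = 0.25·16.8896 + 0.16·50.5 + 0.29·1.04591 + 0.3·18 = 18.0057.

18.0057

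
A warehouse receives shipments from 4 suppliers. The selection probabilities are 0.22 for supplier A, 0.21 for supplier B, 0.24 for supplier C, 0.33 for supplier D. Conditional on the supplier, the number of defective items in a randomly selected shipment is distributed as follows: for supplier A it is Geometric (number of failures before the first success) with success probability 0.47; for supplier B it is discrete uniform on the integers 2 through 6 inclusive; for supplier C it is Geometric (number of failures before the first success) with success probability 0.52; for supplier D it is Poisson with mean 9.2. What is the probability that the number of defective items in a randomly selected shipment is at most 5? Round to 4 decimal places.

Conditional on each supplier, P(X ≤ 5): A: 0.977836; B: 0.8; C: 0.987769; D: 0.104074.
By total probability, P(X ≤ 5) = 0.22·0.977836 + 0.21·0.8 + 0.24·0.987769 + 0.33·0.104074 = 0.654533.

0.6545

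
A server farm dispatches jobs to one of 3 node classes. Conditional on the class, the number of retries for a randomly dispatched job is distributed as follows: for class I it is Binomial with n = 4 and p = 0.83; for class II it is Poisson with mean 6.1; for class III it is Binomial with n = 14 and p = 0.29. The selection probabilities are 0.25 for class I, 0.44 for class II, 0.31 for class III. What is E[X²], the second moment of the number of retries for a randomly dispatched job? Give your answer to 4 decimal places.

For each component E[X²] = Var + (mean)², giving I: 11.5868; II: 43.31; III: 19.3662.
Overall E[X²] = 0.25·11.5868 + 0.44·43.31 + 0.31·19.3662 = 27.9566.

27.9566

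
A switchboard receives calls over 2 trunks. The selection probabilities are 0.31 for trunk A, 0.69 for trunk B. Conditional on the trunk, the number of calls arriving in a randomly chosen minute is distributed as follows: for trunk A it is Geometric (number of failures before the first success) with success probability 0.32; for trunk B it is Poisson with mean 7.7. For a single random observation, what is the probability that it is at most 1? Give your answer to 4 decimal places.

0.1694

Conditional on each trunk, P(X ≤ 1): A: 0.5376; B: 0.0039396.
By total probability, P(X ≤ 1) = 0.31·0.5376 + 0.69·0.0039396 = 0.169374.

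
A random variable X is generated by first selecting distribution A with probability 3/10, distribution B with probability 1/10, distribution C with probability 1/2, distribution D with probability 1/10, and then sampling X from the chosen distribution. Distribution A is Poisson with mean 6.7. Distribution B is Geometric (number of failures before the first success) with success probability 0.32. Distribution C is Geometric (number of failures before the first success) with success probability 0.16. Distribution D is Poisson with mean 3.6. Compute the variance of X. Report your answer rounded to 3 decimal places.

21.318

Per component, A: μ=6.7, E[X²]=51.59; B: μ=2.125, E[X²]=11.1562; C: μ=5.25, E[X²]=60.375; D: μ=3.6, E[X²]=16.56.
E[X] = 0.3·6.7 + 0.1·2.125 + 0.5·5.25 + 0.1·3.6 = 5.2075.
E[X²] = 0.3·51.59 + 0.1·11.1562 + 0.5·60.375 + 0.1·16.56 = 48.4361.
Var(X) = E[X²] − (E[X])² = 48.4361 − 27.1181 = 21.3181.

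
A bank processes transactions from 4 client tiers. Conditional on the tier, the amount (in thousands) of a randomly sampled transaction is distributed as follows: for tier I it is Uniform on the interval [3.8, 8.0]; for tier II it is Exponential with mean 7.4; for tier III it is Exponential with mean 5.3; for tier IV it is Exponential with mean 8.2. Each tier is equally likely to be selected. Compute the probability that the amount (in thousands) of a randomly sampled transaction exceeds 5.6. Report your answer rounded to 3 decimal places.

0.473

Conditional on each tier, P(X > 5.6): I: 0.571429; II: 0.469186; III: 0.347634; IV: 0.505136.
By total probability, P(X > 5.6) = 0.25·0.571429 + 0.25·0.469186 + 0.25·0.347634 + 0.25·0.505136 = 0.473346.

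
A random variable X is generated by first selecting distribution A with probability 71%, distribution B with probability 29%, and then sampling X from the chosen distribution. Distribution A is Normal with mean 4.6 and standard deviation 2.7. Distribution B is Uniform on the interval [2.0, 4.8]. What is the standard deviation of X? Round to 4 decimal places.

2.3795

Per component, A: μ=4.6, E[X²]=28.45; B: μ=3.4, E[X²]=12.2133.
E[X] = 0.71·4.6 + 0.29·3.4 = 4.252.
E[X²] = 0.71·28.45 + 0.29·12.2133 = 23.7414.
Var(X) = E[X²] − (E[X])² = 23.7414 − 18.0795 = 5.66186.
SD(X) = √5.66186 = 2.37947.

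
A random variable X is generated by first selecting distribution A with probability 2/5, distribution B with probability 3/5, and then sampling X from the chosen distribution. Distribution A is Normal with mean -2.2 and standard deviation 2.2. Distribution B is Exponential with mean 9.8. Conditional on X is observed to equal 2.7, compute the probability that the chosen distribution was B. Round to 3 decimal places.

0.884

Likelihoods f(2.7 | ·): A: 0.0151801; B: 0.0774678.
Posterior ∝ prior × likelihood. Numerator for B: 0.6·0.0774678 = 0.0464807.
Normalizing constant: 0.4·0.0151801 + 0.6·0.0774678 = 0.0525527.
P(B | observation) = 0.0464807 / 0.0525527 = 0.884458.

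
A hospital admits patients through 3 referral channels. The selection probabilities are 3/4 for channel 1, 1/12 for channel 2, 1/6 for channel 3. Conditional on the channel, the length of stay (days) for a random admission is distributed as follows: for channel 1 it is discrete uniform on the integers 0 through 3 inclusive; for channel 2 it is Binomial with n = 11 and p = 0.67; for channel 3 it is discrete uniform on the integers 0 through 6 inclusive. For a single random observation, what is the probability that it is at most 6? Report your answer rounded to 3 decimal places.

Conditional on each channel, P(X ≤ 6): 1: 1; 2: 0.280694; 3: 1.
By total probability, P(X ≤ 6) = 0.75·1 + 0.0833333·0.280694 + 0.166667·1 = 0.940058.

0.940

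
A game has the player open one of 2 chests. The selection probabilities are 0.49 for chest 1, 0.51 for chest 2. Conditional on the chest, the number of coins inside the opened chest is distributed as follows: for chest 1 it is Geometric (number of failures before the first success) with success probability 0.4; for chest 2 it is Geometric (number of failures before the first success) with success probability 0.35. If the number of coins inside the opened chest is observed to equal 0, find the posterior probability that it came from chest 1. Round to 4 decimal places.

0.5234

Likelihoods P(X=0 | ·): 1: 0.4; 2: 0.35.
Posterior ∝ prior × likelihood. Numerator for 1: 0.49·0.4 = 0.196.
Normalizing constant: 0.49·0.4 + 0.51·0.35 = 0.3745.
P(1 | observation) = 0.196 / 0.3745 = 0.523364.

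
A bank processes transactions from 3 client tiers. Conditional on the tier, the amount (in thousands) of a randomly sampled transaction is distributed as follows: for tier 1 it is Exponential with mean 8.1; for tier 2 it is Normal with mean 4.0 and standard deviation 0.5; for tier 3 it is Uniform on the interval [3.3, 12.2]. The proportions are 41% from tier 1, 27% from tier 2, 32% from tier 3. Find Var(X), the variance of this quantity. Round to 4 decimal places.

32.1718

Per component, 1: μ=8.1, E[X²]=131.22; 2: μ=4, E[X²]=16.25; 3: μ=7.75, E[X²]=66.6633.
E[X] = 0.41·8.1 + 0.27·4 + 0.32·7.75 = 6.881.
E[X²] = 0.41·131.22 + 0.27·16.25 + 0.32·66.6633 = 79.52.
Var(X) = E[X²] − (E[X])² = 79.52 − 47.3482 = 32.1718.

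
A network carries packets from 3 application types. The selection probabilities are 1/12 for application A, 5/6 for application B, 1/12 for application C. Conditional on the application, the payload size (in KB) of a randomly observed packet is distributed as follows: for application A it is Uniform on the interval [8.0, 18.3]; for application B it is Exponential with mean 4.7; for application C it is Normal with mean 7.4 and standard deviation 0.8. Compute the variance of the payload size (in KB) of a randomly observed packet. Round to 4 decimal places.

24.8928

Per component, A: μ=13.15, E[X²]=181.763; B: μ=4.7, E[X²]=44.18; C: μ=7.4, E[X²]=55.4.
E[X] = 0.0833333·13.15 + 0.833333·4.7 + 0.0833333·7.4 = 5.62917.
E[X²] = 0.0833333·181.763 + 0.833333·44.18 + 0.0833333·55.4 = 56.5803.
Var(X) = E[X²] − (E[X])² = 56.5803 − 31.6875 = 24.8928.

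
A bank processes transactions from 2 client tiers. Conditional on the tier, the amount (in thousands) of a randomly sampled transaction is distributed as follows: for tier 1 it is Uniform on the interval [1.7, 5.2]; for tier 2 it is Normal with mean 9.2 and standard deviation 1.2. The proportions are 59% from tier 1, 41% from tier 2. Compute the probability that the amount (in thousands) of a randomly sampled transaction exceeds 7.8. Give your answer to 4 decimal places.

0.3601

Conditional on each tier, P(X > 7.8): 1: 0; 2: 0.878327.
By total probability, P(X > 7.8) = 0.59·0 + 0.41·0.878327 = 0.360114.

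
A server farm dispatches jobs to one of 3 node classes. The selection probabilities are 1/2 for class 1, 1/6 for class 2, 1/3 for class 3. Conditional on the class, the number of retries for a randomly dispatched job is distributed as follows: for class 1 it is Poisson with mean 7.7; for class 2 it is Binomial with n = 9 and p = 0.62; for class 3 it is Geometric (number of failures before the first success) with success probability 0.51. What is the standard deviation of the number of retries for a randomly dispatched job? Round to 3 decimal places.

3.736

Per component, 1: μ=7.7, E[X²]=66.99; 2: μ=5.58, E[X²]=33.2568; 3: μ=0.960784, E[X²]=2.807.
E[X] = 0.5·7.7 + 0.166667·5.58 + 0.333333·0.960784 = 5.10026.
E[X²] = 0.5·66.99 + 0.166667·33.2568 + 0.333333·2.807 = 39.9735.
Var(X) = E[X²] − (E[X])² = 39.9735 − 26.0127 = 13.9608.
SD(X) = √13.9608 = 3.73642.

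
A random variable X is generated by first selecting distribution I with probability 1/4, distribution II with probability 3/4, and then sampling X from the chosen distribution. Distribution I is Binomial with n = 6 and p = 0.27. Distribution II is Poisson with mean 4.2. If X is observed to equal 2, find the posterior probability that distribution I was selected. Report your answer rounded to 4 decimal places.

Likelihoods P(X=2 | ·): I: 0.310535; II: 0.132261.
Posterior ∝ prior × likelihood. Numerator for I: 0.25·0.310535 = 0.0776337.
Normalizing constant: 0.25·0.310535 + 0.75·0.132261 = 0.176829.
P(I | observation) = 0.0776337 / 0.176829 = 0.439032.

0.4390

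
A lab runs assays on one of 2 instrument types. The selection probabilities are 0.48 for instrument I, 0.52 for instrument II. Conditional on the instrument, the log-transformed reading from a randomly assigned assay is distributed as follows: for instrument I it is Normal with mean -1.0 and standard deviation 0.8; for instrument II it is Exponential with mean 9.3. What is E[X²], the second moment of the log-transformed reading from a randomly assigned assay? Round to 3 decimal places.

90.737

For each component E[X²] = Var + (mean)², giving I: 1.64; II: 172.98.
Overall E[X²] = 0.48·1.64 + 0.52·172.98 = 90.7368.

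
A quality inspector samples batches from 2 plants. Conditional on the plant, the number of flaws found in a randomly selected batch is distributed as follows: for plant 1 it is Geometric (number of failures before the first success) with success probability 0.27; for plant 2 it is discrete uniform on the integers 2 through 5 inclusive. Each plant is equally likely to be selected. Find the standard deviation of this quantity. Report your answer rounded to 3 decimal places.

2.406

Per component, 1: μ=2.7037, E[X²]=17.3237; 2: μ=3.5, E[X²]=13.5.
E[X] = 0.5·2.7037 + 0.5·3.5 = 3.10185.
E[X²] = 0.5·17.3237 + 0.5·13.5 = 15.4119.
Var(X) = E[X²] − (E[X])² = 15.4119 − 9.62148 = 5.79038.
SD(X) = √5.79038 = 2.40632.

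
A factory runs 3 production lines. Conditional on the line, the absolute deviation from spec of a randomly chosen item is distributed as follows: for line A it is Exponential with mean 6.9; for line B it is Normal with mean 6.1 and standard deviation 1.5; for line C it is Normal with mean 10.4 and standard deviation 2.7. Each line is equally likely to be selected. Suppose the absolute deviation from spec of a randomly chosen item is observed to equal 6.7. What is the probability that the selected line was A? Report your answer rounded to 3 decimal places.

0.153

Likelihoods f(6.7 | ·): A: 0.0548839; B: 0.245513; C: 0.057778.
Posterior ∝ prior × likelihood. Numerator for A: 0.333333·0.0548839 = 0.0182946.
Normalizing constant: 0.333333·0.0548839 + 0.333333·0.245513 + 0.333333·0.057778 = 0.119392.
P(A | observation) = 0.0182946 / 0.119392 = 0.153232.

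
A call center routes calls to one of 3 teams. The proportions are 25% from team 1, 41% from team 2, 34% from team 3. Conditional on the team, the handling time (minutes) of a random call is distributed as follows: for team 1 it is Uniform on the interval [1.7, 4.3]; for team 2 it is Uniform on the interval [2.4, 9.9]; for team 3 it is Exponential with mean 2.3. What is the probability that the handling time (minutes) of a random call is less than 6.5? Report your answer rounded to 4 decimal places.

Conditional on each team, P(X < 6.5): 1: 1; 2: 0.546667; 3: 0.940756.
By total probability, P(X < 6.5) = 0.25·1 + 0.41·0.546667 + 0.34·0.940756 = 0.79399.

0.7940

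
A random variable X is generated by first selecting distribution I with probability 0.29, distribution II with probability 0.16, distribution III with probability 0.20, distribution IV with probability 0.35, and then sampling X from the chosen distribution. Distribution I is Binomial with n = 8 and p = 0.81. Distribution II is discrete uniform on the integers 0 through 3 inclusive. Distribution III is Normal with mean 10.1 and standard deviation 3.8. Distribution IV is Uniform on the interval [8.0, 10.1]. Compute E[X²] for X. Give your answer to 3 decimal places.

For each component E[X²] = Var + (mean)², giving I: 43.2216; II: 3.5; III: 116.45; IV: 82.27.
Overall E[X²] = 0.29·43.2216 + 0.16·3.5 + 0.2·116.45 + 0.35·82.27 = 65.1788.

65.179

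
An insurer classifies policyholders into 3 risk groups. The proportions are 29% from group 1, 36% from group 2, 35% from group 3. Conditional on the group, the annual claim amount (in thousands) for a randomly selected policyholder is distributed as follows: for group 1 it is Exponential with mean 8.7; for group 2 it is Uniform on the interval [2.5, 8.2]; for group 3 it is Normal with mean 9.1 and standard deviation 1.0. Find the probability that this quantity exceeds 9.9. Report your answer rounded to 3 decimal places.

0.167

Conditional on each group, P(X > 9.9): 1: 0.320481; 2: 0; 3: 0.211855.
By total probability, P(X > 9.9) = 0.29·0.320481 + 0.36·0 + 0.35·0.211855 = 0.167089.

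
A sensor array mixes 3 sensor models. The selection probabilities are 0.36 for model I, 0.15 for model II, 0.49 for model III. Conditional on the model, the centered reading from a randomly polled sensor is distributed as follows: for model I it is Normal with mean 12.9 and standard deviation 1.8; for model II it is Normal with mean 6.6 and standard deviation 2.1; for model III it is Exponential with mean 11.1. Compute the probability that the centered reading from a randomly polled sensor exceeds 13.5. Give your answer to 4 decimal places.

0.2783

Conditional on each model, P(X > 13.5): I: 0.369441; II: 0.000508621; III: 0.296349.
By total probability, P(X > 13.5) = 0.36·0.369441 + 0.15·0.000508621 + 0.49·0.296349 = 0.278286.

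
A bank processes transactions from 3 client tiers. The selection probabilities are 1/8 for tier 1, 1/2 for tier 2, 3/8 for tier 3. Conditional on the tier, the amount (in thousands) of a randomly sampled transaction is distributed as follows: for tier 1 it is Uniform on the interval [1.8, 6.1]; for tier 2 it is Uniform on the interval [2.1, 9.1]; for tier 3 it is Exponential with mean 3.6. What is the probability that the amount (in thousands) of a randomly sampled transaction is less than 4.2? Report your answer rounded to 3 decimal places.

Conditional on each tier, P(X < 4.2): 1: 0.55814; 2: 0.3; 3: 0.688597.
By total probability, P(X < 4.2) = 0.125·0.55814 + 0.5·0.3 + 0.375·0.688597 = 0.477991.

0.478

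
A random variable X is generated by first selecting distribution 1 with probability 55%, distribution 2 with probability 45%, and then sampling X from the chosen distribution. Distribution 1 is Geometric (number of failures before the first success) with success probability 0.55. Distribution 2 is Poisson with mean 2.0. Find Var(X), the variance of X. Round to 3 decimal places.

Per component, 1: μ=0.818182, E[X²]=2.15702; 2: μ=2, E[X²]=6.
E[X] = 0.55·0.818182 + 0.45·2 = 1.35.
E[X²] = 0.55·2.15702 + 0.45·6 = 3.88636.
Var(X) = E[X²] − (E[X])² = 3.88636 − 1.8225 = 2.06386.

2.064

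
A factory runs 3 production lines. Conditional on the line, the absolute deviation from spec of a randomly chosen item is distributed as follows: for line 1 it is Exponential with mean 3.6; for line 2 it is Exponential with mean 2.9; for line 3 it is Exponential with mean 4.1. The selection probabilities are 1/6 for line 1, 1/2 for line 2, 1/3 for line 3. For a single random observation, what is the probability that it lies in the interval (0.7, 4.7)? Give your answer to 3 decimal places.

0.561

Conditional on each line, P(0.7 < X < 4.7): 1: 0.55227; 2: 0.587781; 3: 0.52525.
By total probability, P(0.7 < X < 4.7) = 0.166667·0.55227 + 0.5·0.587781 + 0.333333·0.52525 = 0.561019.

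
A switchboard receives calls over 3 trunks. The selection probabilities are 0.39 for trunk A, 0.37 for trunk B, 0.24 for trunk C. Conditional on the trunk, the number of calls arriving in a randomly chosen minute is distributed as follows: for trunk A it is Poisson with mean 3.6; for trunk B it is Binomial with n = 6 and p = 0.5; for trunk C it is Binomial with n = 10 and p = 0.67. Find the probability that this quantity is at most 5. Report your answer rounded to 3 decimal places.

Conditional on each trunk, P(X ≤ 5): A: 0.844119; B: 0.984375; C: 0.206351.
By total probability, P(X ≤ 5) = 0.39·0.844119 + 0.37·0.984375 + 0.24·0.206351 = 0.742949.

0.743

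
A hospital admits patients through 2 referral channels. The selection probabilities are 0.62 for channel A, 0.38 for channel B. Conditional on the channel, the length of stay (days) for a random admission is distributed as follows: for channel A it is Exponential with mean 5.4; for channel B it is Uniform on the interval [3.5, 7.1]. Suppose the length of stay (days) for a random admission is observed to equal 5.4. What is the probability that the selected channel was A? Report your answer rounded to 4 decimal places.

Likelihoods f(5.4 | ·): A: 0.0681258; B: 0.277778.
Posterior ∝ prior × likelihood. Numerator for A: 0.62·0.0681258 = 0.042238.
Normalizing constant: 0.62·0.0681258 + 0.38·0.277778 = 0.147794.
P(A | observation) = 0.042238 / 0.147794 = 0.285791.

0.2858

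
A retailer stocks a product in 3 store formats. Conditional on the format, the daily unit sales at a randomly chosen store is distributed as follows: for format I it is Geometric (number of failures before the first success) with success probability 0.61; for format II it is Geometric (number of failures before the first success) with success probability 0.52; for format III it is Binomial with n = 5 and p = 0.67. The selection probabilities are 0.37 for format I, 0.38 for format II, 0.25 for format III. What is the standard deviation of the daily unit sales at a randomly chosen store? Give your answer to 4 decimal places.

1.6091

Per component, I: μ=0.639344, E[X²]=1.45687; II: μ=0.923077, E[X²]=2.62722; III: μ=3.35, E[X²]=12.328.
E[X] = 0.37·0.639344 + 0.38·0.923077 + 0.25·3.35 = 1.42483.
E[X²] = 0.37·1.45687 + 0.38·2.62722 + 0.25·12.328 = 4.61938.
Var(X) = E[X²] − (E[X])² = 4.61938 − 2.03013 = 2.58925.
SD(X) = √2.58925 = 1.60912.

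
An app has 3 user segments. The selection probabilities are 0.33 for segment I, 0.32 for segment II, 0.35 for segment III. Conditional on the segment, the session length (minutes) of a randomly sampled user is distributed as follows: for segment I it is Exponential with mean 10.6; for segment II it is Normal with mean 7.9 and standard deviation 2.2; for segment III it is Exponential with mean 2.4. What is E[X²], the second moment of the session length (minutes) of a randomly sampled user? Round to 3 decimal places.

99.710

For each component E[X²] = Var + (mean)², giving I: 224.72; II: 67.25; III: 11.52.
Overall E[X²] = 0.33·224.72 + 0.32·67.25 + 0.35·11.52 = 99.7096.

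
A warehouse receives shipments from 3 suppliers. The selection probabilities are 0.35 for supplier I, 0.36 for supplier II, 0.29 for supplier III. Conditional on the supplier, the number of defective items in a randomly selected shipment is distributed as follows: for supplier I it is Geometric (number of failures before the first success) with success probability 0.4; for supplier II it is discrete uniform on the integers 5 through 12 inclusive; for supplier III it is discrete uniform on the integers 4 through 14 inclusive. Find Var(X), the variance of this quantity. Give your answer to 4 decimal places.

18.0120

Per component, I: μ=1.5, E[X²]=6; II: μ=8.5, E[X²]=77.5; III: μ=9, E[X²]=91.
E[X] = 0.35·1.5 + 0.36·8.5 + 0.29·9 = 6.195.
E[X²] = 0.35·6 + 0.36·77.5 + 0.29·91 = 56.39.
Var(X) = E[X²] − (E[X])² = 56.39 − 38.378 = 18.012.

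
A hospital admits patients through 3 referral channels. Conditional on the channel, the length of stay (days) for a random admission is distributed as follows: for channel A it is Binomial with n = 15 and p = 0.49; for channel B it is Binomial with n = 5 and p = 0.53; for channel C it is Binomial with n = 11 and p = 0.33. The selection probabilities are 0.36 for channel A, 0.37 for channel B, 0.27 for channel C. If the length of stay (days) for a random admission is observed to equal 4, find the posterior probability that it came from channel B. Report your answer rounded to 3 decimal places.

Likelihoods P(X=4 | ·): A: 0.0477737; B: 0.185426; C: 0.237188.
Posterior ∝ prior × likelihood. Numerator for B: 0.37·0.185426 = 0.0686077.
Normalizing constant: 0.36·0.0477737 + 0.37·0.185426 + 0.27·0.237188 = 0.149847.
P(B | observation) = 0.0686077 / 0.149847 = 0.457852.

0.458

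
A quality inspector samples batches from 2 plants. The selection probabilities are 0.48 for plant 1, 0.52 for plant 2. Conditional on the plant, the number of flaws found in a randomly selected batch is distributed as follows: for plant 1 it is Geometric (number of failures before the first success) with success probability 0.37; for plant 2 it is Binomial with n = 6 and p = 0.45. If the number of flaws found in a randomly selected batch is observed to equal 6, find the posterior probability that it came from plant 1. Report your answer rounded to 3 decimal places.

0.720

Likelihoods P(X=6 | ·): 1: 0.0231337; 2: 0.00830377.
Posterior ∝ prior × likelihood. Numerator for 1: 0.48·0.0231337 = 0.0111042.
Normalizing constant: 0.48·0.0231337 + 0.52·0.00830377 = 0.0154221.
P(1 | observation) = 0.0111042 / 0.0154221 = 0.720015.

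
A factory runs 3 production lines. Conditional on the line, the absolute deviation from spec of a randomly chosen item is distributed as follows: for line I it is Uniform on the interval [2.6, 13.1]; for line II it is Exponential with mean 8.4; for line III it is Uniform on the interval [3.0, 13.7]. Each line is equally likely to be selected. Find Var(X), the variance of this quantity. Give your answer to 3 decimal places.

29.824

Per component, I: μ=7.85, E[X²]=70.81; II: μ=8.4, E[X²]=141.12; III: μ=8.35, E[X²]=79.2633.
E[X] = 0.333333·7.85 + 0.333333·8.4 + 0.333333·8.35 = 8.2.
E[X²] = 0.333333·70.81 + 0.333333·141.12 + 0.333333·79.2633 = 97.0644.
Var(X) = E[X²] − (E[X])² = 97.0644 − 67.24 = 29.8244.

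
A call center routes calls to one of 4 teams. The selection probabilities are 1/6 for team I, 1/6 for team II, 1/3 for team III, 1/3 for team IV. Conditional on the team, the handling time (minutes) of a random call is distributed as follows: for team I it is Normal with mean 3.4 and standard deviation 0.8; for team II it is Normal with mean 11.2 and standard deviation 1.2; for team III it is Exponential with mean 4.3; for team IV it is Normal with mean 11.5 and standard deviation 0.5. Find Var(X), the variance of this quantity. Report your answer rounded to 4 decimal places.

Per component, I: μ=3.4, E[X²]=12.2; II: μ=11.2, E[X²]=126.88; III: μ=4.3, E[X²]=36.98; IV: μ=11.5, E[X²]=132.5.
E[X] = 0.166667·3.4 + 0.166667·11.2 + 0.333333·4.3 + 0.333333·11.5 = 7.7.
E[X²] = 0.166667·12.2 + 0.166667·126.88 + 0.333333·36.98 + 0.333333·132.5 = 79.6733.
Var(X) = E[X²] − (E[X])² = 79.6733 − 59.29 = 20.3833.

20.3833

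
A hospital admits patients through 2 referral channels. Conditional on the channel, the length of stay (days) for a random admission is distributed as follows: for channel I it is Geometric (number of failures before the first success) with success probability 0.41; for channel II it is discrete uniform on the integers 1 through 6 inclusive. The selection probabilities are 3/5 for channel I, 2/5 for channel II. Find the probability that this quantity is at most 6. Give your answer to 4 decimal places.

Conditional on each channel, P(X ≤ 6): I: 0.975113; II: 1.
By total probability, P(X ≤ 6) = 0.6·0.975113 + 0.4·1 = 0.985068.

0.9851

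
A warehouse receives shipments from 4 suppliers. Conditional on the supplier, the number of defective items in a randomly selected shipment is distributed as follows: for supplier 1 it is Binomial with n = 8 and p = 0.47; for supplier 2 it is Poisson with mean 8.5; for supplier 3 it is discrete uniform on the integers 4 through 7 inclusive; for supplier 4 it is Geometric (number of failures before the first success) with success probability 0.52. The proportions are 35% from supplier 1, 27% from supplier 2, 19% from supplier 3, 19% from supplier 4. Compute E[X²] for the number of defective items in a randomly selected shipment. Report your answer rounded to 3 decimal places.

For each component E[X²] = Var + (mean)², giving 1: 16.1304; 2: 80.75; 3: 31.5; 4: 2.62722.
Overall E[X²] = 0.35·16.1304 + 0.27·80.75 + 0.19·31.5 + 0.19·2.62722 = 33.9323.

33.932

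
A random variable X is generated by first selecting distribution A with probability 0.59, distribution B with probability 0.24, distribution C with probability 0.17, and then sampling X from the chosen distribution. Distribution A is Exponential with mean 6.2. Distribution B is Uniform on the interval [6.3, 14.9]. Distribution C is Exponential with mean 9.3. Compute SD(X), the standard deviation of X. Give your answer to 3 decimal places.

Per component, A: μ=6.2, E[X²]=76.88; B: μ=10.6, E[X²]=118.523; C: μ=9.3, E[X²]=172.98.
E[X] = 0.59·6.2 + 0.24·10.6 + 0.17·9.3 = 7.783.
E[X²] = 0.59·76.88 + 0.24·118.523 + 0.17·172.98 = 103.211.
Var(X) = E[X²] − (E[X])² = 103.211 − 60.5751 = 42.6363.
SD(X) = √42.6363 = 6.52965.

6.530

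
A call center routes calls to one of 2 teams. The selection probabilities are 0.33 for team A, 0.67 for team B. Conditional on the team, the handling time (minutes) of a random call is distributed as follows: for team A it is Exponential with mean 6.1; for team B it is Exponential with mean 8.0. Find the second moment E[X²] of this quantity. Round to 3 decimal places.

For each component E[X²] = Var + (mean)², giving A: 74.42; B: 128.
Overall E[X²] = 0.33·74.42 + 0.67·128 = 110.319.

110.319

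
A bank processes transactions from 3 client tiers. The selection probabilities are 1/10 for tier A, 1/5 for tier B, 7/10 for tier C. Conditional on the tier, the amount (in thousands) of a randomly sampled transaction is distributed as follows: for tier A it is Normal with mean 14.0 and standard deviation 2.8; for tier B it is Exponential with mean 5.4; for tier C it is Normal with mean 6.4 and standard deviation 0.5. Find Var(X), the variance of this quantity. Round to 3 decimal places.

Per component, A: μ=14, E[X²]=203.84; B: μ=5.4, E[X²]=58.32; C: μ=6.4, E[X²]=41.21.
E[X] = 0.1·14 + 0.2·5.4 + 0.7·6.4 = 6.96.
E[X²] = 0.1·203.84 + 0.2·58.32 + 0.7·41.21 = 60.895.
Var(X) = E[X²] − (E[X])² = 60.895 − 48.4416 = 12.4534.

12.453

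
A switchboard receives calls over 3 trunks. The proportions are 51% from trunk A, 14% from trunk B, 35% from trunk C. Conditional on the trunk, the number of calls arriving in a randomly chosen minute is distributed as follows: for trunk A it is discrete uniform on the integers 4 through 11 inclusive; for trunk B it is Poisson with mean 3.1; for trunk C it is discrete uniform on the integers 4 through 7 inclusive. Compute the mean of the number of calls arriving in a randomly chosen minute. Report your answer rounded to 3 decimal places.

Component means — A: 7.5; B: 3.1; C: 5.5.
E[X] = 0.51·7.5 + 0.14·3.1 + 0.35·5.5 = 6.184.

6.184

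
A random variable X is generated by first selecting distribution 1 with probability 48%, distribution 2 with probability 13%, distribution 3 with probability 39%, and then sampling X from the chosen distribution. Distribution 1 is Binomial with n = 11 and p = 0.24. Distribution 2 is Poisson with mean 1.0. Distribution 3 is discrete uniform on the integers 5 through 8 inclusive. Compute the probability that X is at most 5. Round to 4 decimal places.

Conditional on each component, P(X ≤ 5): 1: 0.971678; 2: 0.999406; 3: 0.25.
By total probability, P(X ≤ 5) = 0.48·0.971678 + 0.13·0.999406 + 0.39·0.25 = 0.693828.

0.6938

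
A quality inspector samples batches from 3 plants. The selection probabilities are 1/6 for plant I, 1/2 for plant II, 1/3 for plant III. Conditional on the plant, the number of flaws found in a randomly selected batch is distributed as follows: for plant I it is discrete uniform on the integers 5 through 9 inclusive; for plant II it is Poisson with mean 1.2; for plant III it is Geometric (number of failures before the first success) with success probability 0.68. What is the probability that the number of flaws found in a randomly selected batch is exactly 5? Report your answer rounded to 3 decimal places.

Conditional on each plant, P(X = 5): I: 0.2; II: 0.00624556; III: 0.0022817.
By total probability, P(X = 5) = 0.166667·0.2 + 0.5·0.00624556 + 0.333333·0.0022817 = 0.0372167.

0.037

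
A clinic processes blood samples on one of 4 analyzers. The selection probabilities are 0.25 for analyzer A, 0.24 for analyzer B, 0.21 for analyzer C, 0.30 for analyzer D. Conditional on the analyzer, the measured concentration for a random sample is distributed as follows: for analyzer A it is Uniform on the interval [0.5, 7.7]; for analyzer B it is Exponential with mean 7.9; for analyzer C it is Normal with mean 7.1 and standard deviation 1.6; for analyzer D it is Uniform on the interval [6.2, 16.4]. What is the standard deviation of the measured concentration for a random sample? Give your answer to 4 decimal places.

Per component, A: μ=4.1, E[X²]=21.13; B: μ=7.9, E[X²]=124.82; C: μ=7.1, E[X²]=52.97; D: μ=11.3, E[X²]=136.36.
E[X] = 0.25·4.1 + 0.24·7.9 + 0.21·7.1 + 0.3·11.3 = 7.802.
E[X²] = 0.25·21.13 + 0.24·124.82 + 0.21·52.97 + 0.3·136.36 = 87.271.
Var(X) = E[X²] − (E[X])² = 87.271 − 60.8712 = 26.3998.
SD(X) = √26.3998 = 5.13807.

5.1381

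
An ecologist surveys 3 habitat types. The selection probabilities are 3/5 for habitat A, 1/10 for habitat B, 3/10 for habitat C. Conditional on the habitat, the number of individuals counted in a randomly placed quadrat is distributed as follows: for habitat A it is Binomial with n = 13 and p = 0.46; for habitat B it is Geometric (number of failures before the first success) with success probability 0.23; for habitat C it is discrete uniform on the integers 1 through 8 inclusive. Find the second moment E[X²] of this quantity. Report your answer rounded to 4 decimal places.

For each component E[X²] = Var + (mean)², giving A: 38.9896; B: 25.7637; C: 25.5.
Overall E[X²] = 0.6·38.9896 + 0.1·25.7637 + 0.3·25.5 = 33.6201.

33.6201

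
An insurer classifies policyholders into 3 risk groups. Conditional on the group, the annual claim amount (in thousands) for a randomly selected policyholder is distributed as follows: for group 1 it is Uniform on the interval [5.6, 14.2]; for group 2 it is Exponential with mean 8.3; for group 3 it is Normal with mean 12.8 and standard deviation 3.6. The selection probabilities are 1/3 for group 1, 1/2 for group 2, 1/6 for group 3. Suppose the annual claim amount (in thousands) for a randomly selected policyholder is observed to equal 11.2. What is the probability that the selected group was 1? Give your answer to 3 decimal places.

0.545

Likelihoods f(11.2 | ·): 1: 0.116279; 2: 0.0312526; 3: 0.100396.
Posterior ∝ prior × likelihood. Numerator for 1: 0.333333·0.116279 = 0.0387597.
Normalizing constant: 0.333333·0.116279 + 0.5·0.0312526 + 0.166667·0.100396 = 0.0711186.
P(1 | observation) = 0.0387597 / 0.0711186 = 0.545001.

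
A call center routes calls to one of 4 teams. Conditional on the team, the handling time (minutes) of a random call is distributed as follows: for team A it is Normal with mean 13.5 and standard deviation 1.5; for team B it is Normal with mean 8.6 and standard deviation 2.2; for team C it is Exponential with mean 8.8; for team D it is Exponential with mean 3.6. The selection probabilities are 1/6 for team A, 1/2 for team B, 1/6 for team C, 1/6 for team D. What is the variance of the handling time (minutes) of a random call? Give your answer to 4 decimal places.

26.0364

Per component, A: μ=13.5, E[X²]=184.5; B: μ=8.6, E[X²]=78.8; C: μ=8.8, E[X²]=154.88; D: μ=3.6, E[X²]=25.92.
E[X] = 0.166667·13.5 + 0.5·8.6 + 0.166667·8.8 + 0.166667·3.6 = 8.61667.
E[X²] = 0.166667·184.5 + 0.5·78.8 + 0.166667·154.88 + 0.166667·25.92 = 100.283.
Var(X) = E[X²] − (E[X])² = 100.283 − 74.2469 = 26.0364.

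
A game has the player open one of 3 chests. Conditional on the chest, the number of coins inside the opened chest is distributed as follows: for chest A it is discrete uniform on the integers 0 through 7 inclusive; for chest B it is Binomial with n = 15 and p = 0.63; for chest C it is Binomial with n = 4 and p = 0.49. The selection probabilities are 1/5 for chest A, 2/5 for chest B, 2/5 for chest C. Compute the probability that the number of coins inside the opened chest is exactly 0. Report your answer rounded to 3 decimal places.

0.052

Conditional on each chest, P(X = 0): A: 0.125; B: 3.33446e-07; C: 0.067652.
By total probability, P(X = 0) = 0.2·0.125 + 0.4·3.33446e-07 + 0.4·0.067652 = 0.0520609.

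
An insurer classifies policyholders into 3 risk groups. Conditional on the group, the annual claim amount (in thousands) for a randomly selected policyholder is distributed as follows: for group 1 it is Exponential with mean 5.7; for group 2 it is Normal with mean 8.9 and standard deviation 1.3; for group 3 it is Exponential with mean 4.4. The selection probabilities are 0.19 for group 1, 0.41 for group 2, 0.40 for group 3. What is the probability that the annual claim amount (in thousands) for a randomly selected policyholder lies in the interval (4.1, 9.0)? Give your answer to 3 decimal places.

0.377

Conditional on each group, P(4.1 < X < 9.0): 1: 0.280902; 2: 0.530547; 3: 0.264516.
By total probability, P(4.1 < X < 9.0) = 0.19·0.280902 + 0.41·0.530547 + 0.4·0.264516 = 0.376702.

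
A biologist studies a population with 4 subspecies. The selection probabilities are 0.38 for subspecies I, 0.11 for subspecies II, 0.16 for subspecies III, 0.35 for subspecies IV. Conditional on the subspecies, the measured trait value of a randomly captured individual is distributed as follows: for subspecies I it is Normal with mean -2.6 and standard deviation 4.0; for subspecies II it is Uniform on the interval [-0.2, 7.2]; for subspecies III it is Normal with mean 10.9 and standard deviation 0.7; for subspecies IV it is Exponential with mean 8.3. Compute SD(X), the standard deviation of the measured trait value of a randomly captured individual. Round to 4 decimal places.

Per component, I: μ=-2.6, E[X²]=22.76; II: μ=3.5, E[X²]=16.8133; III: μ=10.9, E[X²]=119.3; IV: μ=8.3, E[X²]=137.78.
E[X] = 0.38·-2.6 + 0.11·3.5 + 0.16·10.9 + 0.35·8.3 = 4.046.
E[X²] = 0.38·22.76 + 0.11·16.8133 + 0.16·119.3 + 0.35·137.78 = 77.8093.
Var(X) = E[X²] − (E[X])² = 77.8093 − 16.3701 = 61.4392.
SD(X) = √61.4392 = 7.83831.

7.8383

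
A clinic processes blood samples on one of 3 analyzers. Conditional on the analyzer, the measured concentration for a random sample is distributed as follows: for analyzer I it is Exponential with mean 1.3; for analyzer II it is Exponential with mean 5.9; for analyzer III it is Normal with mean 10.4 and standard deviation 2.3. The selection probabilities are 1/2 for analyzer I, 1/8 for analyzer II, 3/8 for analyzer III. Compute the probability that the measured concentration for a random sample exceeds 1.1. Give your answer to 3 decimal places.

0.693

Conditional on each analyzer, P(X > 1.1): I: 0.429062; II: 0.829908; III: 0.999974.
By total probability, P(X > 1.1) = 0.5·0.429062 + 0.125·0.829908 + 0.375·0.999974 = 0.69326.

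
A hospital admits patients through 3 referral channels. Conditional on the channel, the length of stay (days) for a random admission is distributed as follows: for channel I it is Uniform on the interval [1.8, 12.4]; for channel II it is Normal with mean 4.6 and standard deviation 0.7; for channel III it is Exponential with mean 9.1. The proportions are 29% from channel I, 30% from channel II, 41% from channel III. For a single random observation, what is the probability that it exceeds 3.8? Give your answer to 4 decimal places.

0.7674

Conditional on each channel, P(X > 3.8): I: 0.811321; II: 0.873451; III: 0.658637.
By total probability, P(X > 3.8) = 0.29·0.811321 + 0.3·0.873451 + 0.41·0.658637 = 0.76736.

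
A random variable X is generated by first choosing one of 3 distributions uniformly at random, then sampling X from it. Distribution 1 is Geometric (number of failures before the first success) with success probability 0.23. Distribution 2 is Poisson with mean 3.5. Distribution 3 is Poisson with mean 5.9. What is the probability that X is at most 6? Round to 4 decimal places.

0.7989

Conditional on each component, P(X ≤ 6): 1: 0.839515; 2: 0.934712; 3: 0.622361.
By total probability, P(X ≤ 6) = 0.333333·0.839515 + 0.333333·0.934712 + 0.333333·0.622361 = 0.798862.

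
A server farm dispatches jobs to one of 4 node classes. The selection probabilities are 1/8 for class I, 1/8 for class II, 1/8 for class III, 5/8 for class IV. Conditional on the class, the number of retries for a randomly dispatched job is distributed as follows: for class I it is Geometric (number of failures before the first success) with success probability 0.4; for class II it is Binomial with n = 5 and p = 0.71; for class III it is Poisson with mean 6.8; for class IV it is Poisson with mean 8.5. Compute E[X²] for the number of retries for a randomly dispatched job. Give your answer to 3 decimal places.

59.553

For each component E[X²] = Var + (mean)², giving I: 6; II: 13.632; III: 53.04; IV: 80.75.
Overall E[X²] = 0.125·6 + 0.125·13.632 + 0.125·53.04 + 0.625·80.75 = 59.5527.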